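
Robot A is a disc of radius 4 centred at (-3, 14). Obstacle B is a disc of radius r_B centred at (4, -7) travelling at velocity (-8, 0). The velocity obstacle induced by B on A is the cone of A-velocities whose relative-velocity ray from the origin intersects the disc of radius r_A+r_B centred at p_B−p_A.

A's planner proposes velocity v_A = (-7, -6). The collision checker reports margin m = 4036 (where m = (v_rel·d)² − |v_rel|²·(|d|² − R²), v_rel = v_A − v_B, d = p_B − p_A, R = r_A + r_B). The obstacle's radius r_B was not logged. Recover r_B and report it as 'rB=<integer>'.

m = 4036
d = (7, -21);  v_rel = (1, -6),  |v_rel|² = 37
v_rel×d = (1)·(-21) − (-6)·(7) = 21
since m = R²·37 − 21²:  R² = (441 + 4036) / 37 = 121
R = √121 = 11  ⇒  r_B = 11 − 4 = 7

rB=7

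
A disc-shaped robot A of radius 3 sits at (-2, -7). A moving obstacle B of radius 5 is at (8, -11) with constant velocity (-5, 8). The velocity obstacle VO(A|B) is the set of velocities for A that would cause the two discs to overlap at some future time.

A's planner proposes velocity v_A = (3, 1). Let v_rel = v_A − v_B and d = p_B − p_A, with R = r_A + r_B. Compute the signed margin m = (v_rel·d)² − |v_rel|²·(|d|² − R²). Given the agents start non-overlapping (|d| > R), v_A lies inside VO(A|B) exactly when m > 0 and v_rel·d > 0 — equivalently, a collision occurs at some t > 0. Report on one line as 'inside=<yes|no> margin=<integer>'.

d = (10, -4),  |d|² = 116;  R = 3+5 = 8,  c = 116−8² = 52
v_rel = (8, -7),  |v_rel|² = 113;  v_rel·d = (8)·(10) + (-7)·(-4) = 108
113·t² − 216·t + 52 = 0  ⇒  m = 108² − 113·52 = 5788
m = 5788 > 0,  v_rel·d = 108 > 0  ⇒  inside

inside=yes margin=5788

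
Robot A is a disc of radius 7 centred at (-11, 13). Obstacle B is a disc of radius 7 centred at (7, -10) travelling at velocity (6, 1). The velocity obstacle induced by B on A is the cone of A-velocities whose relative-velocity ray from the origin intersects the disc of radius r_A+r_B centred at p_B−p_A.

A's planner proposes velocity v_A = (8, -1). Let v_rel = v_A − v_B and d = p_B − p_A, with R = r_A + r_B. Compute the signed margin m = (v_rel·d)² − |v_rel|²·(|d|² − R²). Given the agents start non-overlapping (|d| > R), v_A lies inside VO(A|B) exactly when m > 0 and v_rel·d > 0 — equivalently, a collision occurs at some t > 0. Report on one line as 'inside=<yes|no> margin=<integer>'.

d = (18, -23),  |d|² = 853;  R = 7+7 = 14,  c = 853−14² = 657
v_rel = (2, -2),  |v_rel|² = 8;  v_rel·d = (2)·(18) + (-2)·(-23) = 82
8·t² − 164·t + 657 = 0  ⇒  m = 82² − 8·657 = 1468
m = 1468 > 0,  v_rel·d = 82 > 0  ⇒  inside

inside=yes margin=1468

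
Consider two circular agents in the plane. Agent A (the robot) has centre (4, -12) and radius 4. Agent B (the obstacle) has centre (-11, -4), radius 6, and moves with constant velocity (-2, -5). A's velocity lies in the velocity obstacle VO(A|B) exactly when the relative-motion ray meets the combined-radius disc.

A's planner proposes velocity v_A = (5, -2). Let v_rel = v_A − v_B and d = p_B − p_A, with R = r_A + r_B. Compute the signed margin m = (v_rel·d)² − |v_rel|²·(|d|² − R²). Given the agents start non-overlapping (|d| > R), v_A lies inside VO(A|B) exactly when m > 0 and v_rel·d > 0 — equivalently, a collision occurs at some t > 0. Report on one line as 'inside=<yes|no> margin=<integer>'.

d = (-15, 8),  |d|² = 289;  R = 4+6 = 10,  c = 289−10² = 189
v_rel = (7, 3),  |v_rel|² = 58;  v_rel·d = (7)·(-15) + (3)·(8) = -81
58·t² + 162·t + 189 = 0  ⇒  m = (-81)² − 58·189 = -4401
m = -4401 < 0,  v_rel·d = -81 < 0  ⇒  outside

inside=no margin=-4401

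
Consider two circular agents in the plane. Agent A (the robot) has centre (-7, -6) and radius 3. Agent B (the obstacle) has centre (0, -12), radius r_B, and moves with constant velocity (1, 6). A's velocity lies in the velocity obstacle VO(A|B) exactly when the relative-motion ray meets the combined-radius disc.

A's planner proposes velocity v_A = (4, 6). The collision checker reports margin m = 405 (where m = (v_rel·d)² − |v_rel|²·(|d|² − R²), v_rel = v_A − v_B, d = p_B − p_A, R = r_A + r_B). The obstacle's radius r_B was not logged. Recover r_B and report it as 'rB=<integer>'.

m = 405
d = (7, -6);  v_rel = (3, 0),  |v_rel|² = 9
v_rel×d = (3)·(-6) − (0)·(7) = -18
since m = R²·9 − (-18)²:  R² = (324 + 405) / 9 = 81
R = √81 = 9  ⇒  r_B = 9 − 3 = 6

rB=6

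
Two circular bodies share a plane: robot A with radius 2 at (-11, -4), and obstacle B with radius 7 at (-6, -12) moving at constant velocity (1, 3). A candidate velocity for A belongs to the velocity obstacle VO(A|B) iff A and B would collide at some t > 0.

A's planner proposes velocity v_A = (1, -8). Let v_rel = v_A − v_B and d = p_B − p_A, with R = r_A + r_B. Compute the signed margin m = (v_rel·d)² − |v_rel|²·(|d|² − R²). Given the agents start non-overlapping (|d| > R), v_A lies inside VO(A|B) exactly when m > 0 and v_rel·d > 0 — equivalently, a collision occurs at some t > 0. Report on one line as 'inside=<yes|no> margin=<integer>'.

d = (5, -8),  |d|² = 89;  R = 2+7 = 9,  c = 89−9² = 8
v_rel = (0, -11),  |v_rel|² = 121;  v_rel·d = (0)·(5) + (-11)·(-8) = 88
121·t² − 176·t + 8 = 0  ⇒  m = 88² − 121·8 = 6776
m = 6776 > 0,  v_rel·d = 88 > 0  ⇒  inside

inside=yes margin=6776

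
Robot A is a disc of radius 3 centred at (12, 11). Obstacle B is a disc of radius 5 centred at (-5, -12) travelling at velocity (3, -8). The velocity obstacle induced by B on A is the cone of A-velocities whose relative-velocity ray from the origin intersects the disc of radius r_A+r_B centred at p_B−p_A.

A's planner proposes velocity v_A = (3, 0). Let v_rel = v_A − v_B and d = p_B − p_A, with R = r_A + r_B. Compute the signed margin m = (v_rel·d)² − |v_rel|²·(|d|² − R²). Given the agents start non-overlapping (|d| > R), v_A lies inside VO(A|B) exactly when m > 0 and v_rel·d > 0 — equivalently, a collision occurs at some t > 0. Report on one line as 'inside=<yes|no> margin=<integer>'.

d = (-17, -23),  |d|² = 818;  R = 3+5 = 8,  c = 818−8² = 754
v_rel = (0, 8),  |v_rel|² = 64;  v_rel·d = (0)·(-17) + (8)·(-23) = -184
64·t² + 368·t + 754 = 0  ⇒  m = (-184)² − 64·754 = -14400
m = -14400 < 0,  v_rel·d = -184 < 0  ⇒  outside

inside=no margin=-14400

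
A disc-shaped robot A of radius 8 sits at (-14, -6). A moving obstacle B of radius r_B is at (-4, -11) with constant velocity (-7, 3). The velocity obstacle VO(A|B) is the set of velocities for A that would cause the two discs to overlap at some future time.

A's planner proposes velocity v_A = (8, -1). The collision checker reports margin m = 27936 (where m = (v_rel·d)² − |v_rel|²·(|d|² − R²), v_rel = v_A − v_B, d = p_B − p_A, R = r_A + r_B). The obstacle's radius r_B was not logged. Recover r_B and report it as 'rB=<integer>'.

m = 27936
d = (10, -5);  v_rel = (15, -4),  |v_rel|² = 241
v_rel×d = (15)·(-5) − (-4)·(10) = -35
since m = R²·241 − (-35)²:  R² = (1225 + 27936) / 241 = 121
R = √121 = 11  ⇒  r_B = 11 − 8 = 3

rB=3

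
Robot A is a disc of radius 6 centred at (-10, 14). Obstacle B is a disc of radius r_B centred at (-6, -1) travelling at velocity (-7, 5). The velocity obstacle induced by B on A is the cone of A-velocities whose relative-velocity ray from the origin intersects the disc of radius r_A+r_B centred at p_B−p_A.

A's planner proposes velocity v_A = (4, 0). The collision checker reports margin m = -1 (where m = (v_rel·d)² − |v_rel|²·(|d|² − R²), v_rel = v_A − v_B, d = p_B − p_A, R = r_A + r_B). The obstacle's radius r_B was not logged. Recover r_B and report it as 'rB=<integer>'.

m = -1
d = (4, -15);  v_rel = (11, -5),  |v_rel|² = 146
v_rel×d = (11)·(-15) − (-5)·(4) = -145
since m = R²·146 − (-145)²:  R² = (21025 + -1) / 146 = 144
R = √144 = 12  ⇒  r_B = 12 − 6 = 6

rB=6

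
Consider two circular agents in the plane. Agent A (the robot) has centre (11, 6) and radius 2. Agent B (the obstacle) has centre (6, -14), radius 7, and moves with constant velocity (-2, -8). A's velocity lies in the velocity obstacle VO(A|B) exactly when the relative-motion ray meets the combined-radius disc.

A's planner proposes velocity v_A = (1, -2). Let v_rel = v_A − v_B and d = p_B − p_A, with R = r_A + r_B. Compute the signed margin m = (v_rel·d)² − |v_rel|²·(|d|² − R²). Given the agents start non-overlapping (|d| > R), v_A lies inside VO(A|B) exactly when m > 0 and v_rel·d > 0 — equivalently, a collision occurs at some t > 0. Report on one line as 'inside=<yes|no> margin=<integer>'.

d = (-5, -20),  |d|² = 425;  R = 2+7 = 9,  c = 425−9² = 344
v_rel = (3, 6),  |v_rel|² = 45;  v_rel·d = (3)·(-5) + (6)·(-20) = -135
45·t² + 270·t + 344 = 0  ⇒  m = (-135)² − 45·344 = 2745
m = 2745 > 0,  v_rel·d = -135 < 0  ⇒  outside

inside=no margin=2745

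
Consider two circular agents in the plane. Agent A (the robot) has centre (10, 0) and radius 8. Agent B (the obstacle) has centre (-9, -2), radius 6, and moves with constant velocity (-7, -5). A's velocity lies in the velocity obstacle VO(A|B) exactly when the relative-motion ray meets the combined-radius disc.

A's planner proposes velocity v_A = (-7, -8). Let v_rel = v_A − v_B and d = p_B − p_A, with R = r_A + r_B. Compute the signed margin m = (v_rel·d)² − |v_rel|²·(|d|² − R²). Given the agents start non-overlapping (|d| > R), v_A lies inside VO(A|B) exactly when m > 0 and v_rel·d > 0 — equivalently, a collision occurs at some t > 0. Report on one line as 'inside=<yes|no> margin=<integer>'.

d = (-19, -2),  |d|² = 365;  R = 8+6 = 14,  c = 365−14² = 169
v_rel = (0, -3),  |v_rel|² = 9;  v_rel·d = (0)·(-19) + (-3)·(-2) = 6
9·t² − 12·t + 169 = 0  ⇒  m = 6² − 9·169 = -1485
m = -1485 < 0,  v_rel·d = 6 > 0  ⇒  outside

inside=no margin=-1485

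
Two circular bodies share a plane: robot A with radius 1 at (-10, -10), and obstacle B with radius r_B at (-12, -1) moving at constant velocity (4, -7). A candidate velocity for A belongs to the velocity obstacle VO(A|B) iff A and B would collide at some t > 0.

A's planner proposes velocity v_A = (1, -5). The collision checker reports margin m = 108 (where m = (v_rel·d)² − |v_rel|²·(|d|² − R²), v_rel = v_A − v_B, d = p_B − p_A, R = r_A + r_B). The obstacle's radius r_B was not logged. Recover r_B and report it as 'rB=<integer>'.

m = 108
d = (-2, 9);  v_rel = (-3, 2),  |v_rel|² = 13
v_rel×d = (-3)·(9) − (2)·(-2) = -23
since m = R²·13 − (-23)²:  R² = (529 + 108) / 13 = 49
R = √49 = 7  ⇒  r_B = 7 − 1 = 6

rB=6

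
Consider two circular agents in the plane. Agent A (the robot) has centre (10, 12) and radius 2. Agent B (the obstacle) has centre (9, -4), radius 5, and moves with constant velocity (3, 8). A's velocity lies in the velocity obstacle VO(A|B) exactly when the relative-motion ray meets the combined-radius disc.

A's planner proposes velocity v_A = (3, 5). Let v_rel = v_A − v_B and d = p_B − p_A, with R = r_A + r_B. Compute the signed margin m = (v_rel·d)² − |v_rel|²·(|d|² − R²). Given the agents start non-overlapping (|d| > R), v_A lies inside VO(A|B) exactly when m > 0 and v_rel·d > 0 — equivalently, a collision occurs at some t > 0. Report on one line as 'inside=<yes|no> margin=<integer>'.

d = (-1, -16),  |d|² = 257;  R = 2+5 = 7,  c = 257−7² = 208
v_rel = (0, -3),  |v_rel|² = 9;  v_rel·d = (0)·(-1) + (-3)·(-16) = 48
9·t² − 96·t + 208 = 0  ⇒  m = 48² − 9·208 = 432
m = 432 > 0,  v_rel·d = 48 > 0  ⇒  inside

inside=yes margin=432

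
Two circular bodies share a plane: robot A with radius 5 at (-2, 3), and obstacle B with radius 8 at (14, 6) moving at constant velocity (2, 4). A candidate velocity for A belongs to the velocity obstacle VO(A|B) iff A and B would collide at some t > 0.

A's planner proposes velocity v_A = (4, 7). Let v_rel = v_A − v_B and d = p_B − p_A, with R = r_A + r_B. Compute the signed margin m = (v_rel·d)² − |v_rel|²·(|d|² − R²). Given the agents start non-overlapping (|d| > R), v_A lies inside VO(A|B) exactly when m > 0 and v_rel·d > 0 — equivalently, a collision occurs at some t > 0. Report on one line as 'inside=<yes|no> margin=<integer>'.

d = (16, 3),  |d|² = 265;  R = 5+8 = 13,  c = 265−13² = 96
v_rel = (2, 3),  |v_rel|² = 13;  v_rel·d = (2)·(16) + (3)·(3) = 41
13·t² − 82·t + 96 = 0  ⇒  m = 41² − 13·96 = 433
m = 433 > 0,  v_rel·d = 41 > 0  ⇒  inside

inside=yes margin=433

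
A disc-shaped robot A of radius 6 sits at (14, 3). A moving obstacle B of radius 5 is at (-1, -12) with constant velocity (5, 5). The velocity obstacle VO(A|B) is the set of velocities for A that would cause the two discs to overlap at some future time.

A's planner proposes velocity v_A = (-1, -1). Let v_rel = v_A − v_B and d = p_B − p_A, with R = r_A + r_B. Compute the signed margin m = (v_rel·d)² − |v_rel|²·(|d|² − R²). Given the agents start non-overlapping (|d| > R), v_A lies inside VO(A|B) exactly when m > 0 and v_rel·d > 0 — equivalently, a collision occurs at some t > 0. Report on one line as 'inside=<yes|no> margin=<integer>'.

d = (-15, -15),  |d|² = 450;  R = 6+5 = 11,  c = 450−11² = 329
v_rel = (-6, -6),  |v_rel|² = 72;  v_rel·d = (-6)·(-15) + (-6)·(-15) = 180
72·t² − 360·t + 329 = 0  ⇒  m = 180² − 72·329 = 8712
m = 8712 > 0,  v_rel·d = 180 > 0  ⇒  inside

inside=yes margin=8712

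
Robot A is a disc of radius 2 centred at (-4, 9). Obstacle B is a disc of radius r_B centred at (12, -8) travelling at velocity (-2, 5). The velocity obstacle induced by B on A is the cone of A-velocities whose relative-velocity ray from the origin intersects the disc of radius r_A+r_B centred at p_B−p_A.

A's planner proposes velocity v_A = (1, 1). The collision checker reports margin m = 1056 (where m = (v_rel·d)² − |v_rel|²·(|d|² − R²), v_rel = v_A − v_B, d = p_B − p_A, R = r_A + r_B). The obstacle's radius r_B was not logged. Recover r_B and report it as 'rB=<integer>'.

m = 1056
d = (16, -17);  v_rel = (3, -4),  |v_rel|² = 25
v_rel×d = (3)·(-17) − (-4)·(16) = 13
since m = R²·25 − 13²:  R² = (169 + 1056) / 25 = 49
R = √49 = 7  ⇒  r_B = 7 − 2 = 5

rB=5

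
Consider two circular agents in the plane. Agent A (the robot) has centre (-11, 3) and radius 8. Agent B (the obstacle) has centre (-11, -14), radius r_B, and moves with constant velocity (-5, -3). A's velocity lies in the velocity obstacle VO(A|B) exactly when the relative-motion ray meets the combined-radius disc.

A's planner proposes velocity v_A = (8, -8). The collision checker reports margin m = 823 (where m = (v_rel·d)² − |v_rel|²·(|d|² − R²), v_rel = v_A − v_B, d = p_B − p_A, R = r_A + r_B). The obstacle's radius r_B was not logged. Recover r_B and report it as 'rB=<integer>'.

m = 823
d = (0, -17);  v_rel = (13, -5),  |v_rel|² = 194
v_rel×d = (13)·(-17) − (-5)·(0) = -221
since m = R²·194 − (-221)²:  R² = (48841 + 823) / 194 = 256
R = √256 = 16  ⇒  r_B = 16 − 8 = 8

rB=8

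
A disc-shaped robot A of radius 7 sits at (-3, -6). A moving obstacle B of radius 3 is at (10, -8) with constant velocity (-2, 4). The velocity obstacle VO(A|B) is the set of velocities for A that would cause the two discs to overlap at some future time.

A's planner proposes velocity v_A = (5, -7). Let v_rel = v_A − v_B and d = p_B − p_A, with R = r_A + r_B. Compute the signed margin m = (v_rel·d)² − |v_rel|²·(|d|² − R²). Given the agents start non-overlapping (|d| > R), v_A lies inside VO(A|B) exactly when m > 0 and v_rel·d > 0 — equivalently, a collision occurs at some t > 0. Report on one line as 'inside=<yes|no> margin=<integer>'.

d = (13, -2),  |d|² = 173;  R = 7+3 = 10,  c = 173−10² = 73
v_rel = (7, -11),  |v_rel|² = 170;  v_rel·d = (7)·(13) + (-11)·(-2) = 113
170·t² − 226·t + 73 = 0  ⇒  m = 113² − 170·73 = 359
m = 359 > 0,  v_rel·d = 113 > 0  ⇒  inside

inside=yes margin=359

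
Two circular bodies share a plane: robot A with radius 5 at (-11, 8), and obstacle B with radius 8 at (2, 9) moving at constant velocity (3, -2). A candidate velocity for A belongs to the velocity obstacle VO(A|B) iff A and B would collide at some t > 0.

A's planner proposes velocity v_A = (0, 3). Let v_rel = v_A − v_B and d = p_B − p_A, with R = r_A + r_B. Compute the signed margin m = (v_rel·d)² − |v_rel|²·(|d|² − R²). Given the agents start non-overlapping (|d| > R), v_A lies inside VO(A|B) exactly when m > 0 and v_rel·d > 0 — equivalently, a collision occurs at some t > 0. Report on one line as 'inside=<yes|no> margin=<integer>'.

d = (13, 1),  |d|² = 170;  R = 5+8 = 13,  c = 170−13² = 1
v_rel = (-3, 5),  |v_rel|² = 34;  v_rel·d = (-3)·(13) + (5)·(1) = -34
34·t² + 68·t + 1 = 0  ⇒  m = (-34)² − 34·1 = 1122
m = 1122 > 0,  v_rel·d = -34 < 0  ⇒  outside

inside=no margin=1122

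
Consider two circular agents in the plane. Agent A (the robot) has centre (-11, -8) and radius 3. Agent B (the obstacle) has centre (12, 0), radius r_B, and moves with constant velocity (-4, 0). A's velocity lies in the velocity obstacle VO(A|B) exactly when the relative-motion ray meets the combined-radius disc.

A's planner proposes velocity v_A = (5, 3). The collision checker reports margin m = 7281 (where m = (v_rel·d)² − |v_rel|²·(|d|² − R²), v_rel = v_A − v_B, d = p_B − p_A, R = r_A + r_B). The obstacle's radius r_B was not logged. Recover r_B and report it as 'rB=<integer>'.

m = 7281
d = (23, 8);  v_rel = (9, 3),  |v_rel|² = 90
v_rel×d = (9)·(8) − (3)·(23) = 3
since m = R²·90 − 3²:  R² = (9 + 7281) / 90 = 81
R = √81 = 9  ⇒  r_B = 9 − 3 = 6

rB=6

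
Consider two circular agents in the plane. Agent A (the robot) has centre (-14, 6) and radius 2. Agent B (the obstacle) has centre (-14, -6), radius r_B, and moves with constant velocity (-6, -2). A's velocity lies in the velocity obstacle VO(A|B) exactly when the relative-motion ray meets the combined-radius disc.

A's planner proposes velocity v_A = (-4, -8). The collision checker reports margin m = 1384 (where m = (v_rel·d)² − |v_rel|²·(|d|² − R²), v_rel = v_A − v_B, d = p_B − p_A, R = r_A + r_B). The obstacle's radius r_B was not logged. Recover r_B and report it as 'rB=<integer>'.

m = 1384
d = (0, -12);  v_rel = (2, -6),  |v_rel|² = 40
v_rel×d = (2)·(-12) − (-6)·(0) = -24
since m = R²·40 − (-24)²:  R² = (576 + 1384) / 40 = 49
R = √49 = 7  ⇒  r_B = 7 − 2 = 5

rB=5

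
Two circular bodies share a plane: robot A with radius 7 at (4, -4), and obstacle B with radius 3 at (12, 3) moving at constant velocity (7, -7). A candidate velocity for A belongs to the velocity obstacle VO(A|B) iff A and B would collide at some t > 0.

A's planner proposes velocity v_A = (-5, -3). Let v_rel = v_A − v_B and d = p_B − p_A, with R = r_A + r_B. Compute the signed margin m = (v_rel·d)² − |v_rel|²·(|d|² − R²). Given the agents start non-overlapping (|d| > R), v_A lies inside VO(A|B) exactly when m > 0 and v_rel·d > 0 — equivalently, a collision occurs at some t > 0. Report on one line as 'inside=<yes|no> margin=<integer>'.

d = (8, 7),  |d|² = 113;  R = 7+3 = 10,  c = 113−10² = 13
v_rel = (-12, 4),  |v_rel|² = 160;  v_rel·d = (-12)·(8) + (4)·(7) = -68
160·t² + 136·t + 13 = 0  ⇒  m = (-68)² − 160·13 = 2544
m = 2544 > 0,  v_rel·d = -68 < 0  ⇒  outside

inside=no margin=2544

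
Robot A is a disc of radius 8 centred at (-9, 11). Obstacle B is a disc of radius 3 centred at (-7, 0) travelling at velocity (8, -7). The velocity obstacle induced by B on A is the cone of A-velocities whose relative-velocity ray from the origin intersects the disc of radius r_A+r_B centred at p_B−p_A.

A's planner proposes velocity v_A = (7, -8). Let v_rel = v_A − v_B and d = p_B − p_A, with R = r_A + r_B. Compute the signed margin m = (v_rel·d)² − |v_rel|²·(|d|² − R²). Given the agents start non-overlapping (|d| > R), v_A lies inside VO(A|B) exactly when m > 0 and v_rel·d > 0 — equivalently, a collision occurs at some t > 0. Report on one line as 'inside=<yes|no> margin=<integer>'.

d = (2, -11),  |d|² = 125;  R = 8+3 = 11,  c = 125−11² = 4
v_rel = (-1, -1),  |v_rel|² = 2;  v_rel·d = (-1)·(2) + (-1)·(-11) = 9
2·t² − 18·t + 4 = 0  ⇒  m = 9² − 2·4 = 73
m = 73 > 0,  v_rel·d = 9 > 0  ⇒  inside

inside=yes margin=73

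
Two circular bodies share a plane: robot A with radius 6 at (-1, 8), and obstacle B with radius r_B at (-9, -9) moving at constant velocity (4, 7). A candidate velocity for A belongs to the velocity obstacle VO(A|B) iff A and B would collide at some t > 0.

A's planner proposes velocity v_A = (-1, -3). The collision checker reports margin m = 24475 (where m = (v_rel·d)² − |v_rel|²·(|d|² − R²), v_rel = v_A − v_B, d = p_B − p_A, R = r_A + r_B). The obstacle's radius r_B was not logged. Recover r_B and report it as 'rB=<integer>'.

m = 24475
d = (-8, -17);  v_rel = (-5, -10),  |v_rel|² = 125
v_rel×d = (-5)·(-17) − (-10)·(-8) = 5
since m = R²·125 − 5²:  R² = (25 + 24475) / 125 = 196
R = √196 = 14  ⇒  r_B = 14 − 6 = 8

rB=8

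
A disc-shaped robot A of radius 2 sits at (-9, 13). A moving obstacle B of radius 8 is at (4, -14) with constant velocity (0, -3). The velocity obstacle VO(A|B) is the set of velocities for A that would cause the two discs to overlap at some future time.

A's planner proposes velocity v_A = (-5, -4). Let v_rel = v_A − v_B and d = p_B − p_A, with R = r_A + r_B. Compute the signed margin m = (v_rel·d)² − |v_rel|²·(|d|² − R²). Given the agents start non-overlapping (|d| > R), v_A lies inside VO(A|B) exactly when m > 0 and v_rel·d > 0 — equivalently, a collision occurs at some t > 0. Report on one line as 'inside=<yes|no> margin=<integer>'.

d = (13, -27),  |d|² = 898;  R = 2+8 = 10,  c = 898−10² = 798
v_rel = (-5, -1),  |v_rel|² = 26;  v_rel·d = (-5)·(13) + (-1)·(-27) = -38
26·t² + 76·t + 798 = 0  ⇒  m = (-38)² − 26·798 = -19304
m = -19304 < 0,  v_rel·d = -38 < 0  ⇒  outside

inside=no margin=-19304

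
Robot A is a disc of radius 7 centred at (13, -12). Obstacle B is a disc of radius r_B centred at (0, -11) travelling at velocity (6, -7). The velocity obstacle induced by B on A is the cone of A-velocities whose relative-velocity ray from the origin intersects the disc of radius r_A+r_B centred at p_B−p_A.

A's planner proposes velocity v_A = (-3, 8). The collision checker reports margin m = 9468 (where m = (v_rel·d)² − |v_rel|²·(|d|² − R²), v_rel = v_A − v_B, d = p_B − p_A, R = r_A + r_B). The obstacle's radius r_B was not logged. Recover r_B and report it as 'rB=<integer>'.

m = 9468
d = (-13, 1);  v_rel = (-9, 15),  |v_rel|² = 306
v_rel×d = (-9)·(1) − (15)·(-13) = 186
since m = R²·306 − 186²:  R² = (34596 + 9468) / 306 = 144
R = √144 = 12  ⇒  r_B = 12 − 7 = 5

rB=5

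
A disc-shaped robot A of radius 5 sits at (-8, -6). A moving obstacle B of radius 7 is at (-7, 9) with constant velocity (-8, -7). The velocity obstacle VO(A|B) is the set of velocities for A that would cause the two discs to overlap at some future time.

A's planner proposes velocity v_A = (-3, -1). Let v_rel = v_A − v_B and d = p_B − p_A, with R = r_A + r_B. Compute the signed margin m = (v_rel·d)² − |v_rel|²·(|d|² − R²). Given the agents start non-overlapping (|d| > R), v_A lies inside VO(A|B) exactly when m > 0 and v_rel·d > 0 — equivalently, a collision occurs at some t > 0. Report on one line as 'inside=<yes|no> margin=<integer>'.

d = (1, 15),  |d|² = 226;  R = 5+7 = 12,  c = 226−12² = 82
v_rel = (5, 6),  |v_rel|² = 61;  v_rel·d = (5)·(1) + (6)·(15) = 95
61·t² − 190·t + 82 = 0  ⇒  m = 95² − 61·82 = 4023
m = 4023 > 0,  v_rel·d = 95 > 0  ⇒  inside

inside=yes margin=4023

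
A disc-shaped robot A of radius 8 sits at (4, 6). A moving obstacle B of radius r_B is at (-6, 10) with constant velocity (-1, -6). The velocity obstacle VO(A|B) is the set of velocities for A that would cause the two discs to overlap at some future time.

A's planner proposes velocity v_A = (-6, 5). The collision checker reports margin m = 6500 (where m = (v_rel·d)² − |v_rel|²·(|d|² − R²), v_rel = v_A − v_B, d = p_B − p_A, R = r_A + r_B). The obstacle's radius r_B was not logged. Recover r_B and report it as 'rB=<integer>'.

m = 6500
d = (-10, 4);  v_rel = (-5, 11),  |v_rel|² = 146
v_rel×d = (-5)·(4) − (11)·(-10) = 90
since m = R²·146 − 90²:  R² = (8100 + 6500) / 146 = 100
R = √100 = 10  ⇒  r_B = 10 − 8 = 2

rB=2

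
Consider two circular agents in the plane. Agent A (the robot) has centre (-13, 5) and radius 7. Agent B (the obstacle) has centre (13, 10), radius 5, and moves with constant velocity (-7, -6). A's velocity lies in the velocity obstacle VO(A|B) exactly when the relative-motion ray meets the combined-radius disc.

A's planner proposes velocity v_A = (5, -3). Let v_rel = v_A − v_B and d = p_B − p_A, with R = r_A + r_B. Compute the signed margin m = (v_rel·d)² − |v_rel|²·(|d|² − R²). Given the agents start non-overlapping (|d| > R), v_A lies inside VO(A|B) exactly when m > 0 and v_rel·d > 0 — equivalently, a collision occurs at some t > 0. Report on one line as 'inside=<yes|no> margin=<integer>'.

d = (26, 5),  |d|² = 701;  R = 7+5 = 12,  c = 701−12² = 557
v_rel = (12, 3),  |v_rel|² = 153;  v_rel·d = (12)·(26) + (3)·(5) = 327
153·t² − 654·t + 557 = 0  ⇒  m = 327² − 153·557 = 21708
m = 21708 > 0,  v_rel·d = 327 > 0  ⇒  inside

inside=yes margin=21708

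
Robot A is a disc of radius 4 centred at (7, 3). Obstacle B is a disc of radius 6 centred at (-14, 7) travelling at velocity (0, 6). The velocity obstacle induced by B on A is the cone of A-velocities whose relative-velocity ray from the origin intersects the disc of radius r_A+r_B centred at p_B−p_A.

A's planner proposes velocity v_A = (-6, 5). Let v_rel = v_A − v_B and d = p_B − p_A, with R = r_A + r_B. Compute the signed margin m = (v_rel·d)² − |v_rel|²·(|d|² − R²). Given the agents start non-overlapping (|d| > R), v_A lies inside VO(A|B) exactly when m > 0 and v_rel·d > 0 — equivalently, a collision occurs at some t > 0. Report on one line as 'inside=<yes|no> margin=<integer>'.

d = (-21, 4),  |d|² = 457;  R = 4+6 = 10,  c = 457−10² = 357
v_rel = (-6, -1),  |v_rel|² = 37;  v_rel·d = (-6)·(-21) + (-1)·(4) = 122
37·t² − 244·t + 357 = 0  ⇒  m = 122² − 37·357 = 1675
m = 1675 > 0,  v_rel·d = 122 > 0  ⇒  inside

inside=yes margin=1675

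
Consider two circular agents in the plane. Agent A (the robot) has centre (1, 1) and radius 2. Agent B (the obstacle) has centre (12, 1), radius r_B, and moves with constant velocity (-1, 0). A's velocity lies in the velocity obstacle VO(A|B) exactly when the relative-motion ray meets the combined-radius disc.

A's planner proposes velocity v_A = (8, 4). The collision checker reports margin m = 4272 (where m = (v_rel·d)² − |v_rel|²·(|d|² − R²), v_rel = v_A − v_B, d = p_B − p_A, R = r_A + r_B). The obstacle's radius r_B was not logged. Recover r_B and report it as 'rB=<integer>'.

m = 4272
d = (11, 0);  v_rel = (9, 4),  |v_rel|² = 97
v_rel×d = (9)·(0) − (4)·(11) = -44
since m = R²·97 − (-44)²:  R² = (1936 + 4272) / 97 = 64
R = √64 = 8  ⇒  r_B = 8 − 2 = 6

rB=6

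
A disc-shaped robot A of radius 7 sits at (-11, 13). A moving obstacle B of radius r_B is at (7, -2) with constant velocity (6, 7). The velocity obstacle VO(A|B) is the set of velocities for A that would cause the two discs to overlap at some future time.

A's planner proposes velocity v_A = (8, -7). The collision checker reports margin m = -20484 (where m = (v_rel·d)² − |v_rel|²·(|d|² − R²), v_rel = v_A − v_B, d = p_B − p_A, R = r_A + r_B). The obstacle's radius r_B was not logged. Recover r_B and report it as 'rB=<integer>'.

m = -20484
d = (18, -15);  v_rel = (2, -14),  |v_rel|² = 200
v_rel×d = (2)·(-15) − (-14)·(18) = 222
since m = R²·200 − 222²:  R² = (49284 + -20484) / 200 = 144
R = √144 = 12  ⇒  r_B = 12 − 7 = 5

rB=5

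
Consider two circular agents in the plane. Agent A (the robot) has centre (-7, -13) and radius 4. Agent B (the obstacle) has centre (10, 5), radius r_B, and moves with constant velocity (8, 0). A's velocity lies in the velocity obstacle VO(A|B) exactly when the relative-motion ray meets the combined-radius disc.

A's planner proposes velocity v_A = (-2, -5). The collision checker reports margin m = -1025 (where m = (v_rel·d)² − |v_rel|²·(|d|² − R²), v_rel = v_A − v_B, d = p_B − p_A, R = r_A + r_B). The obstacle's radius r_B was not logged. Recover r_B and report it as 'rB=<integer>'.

m = -1025
d = (17, 18);  v_rel = (-10, -5),  |v_rel|² = 125
v_rel×d = (-10)·(18) − (-5)·(17) = -95
since m = R²·125 − (-95)²:  R² = (9025 + -1025) / 125 = 64
R = √64 = 8  ⇒  r_B = 8 − 4 = 4

rB=4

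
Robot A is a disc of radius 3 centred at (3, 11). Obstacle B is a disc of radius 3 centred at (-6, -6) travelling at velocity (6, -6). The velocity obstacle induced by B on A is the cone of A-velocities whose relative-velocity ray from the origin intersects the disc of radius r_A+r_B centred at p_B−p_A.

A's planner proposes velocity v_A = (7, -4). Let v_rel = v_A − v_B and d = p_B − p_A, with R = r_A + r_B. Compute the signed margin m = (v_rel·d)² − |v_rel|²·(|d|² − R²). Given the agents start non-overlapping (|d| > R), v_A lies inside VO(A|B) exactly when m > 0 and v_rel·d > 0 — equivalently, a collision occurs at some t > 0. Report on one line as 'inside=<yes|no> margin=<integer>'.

d = (-9, -17),  |d|² = 370;  R = 3+3 = 6,  c = 370−6² = 334
v_rel = (1, 2),  |v_rel|² = 5;  v_rel·d = (1)·(-9) + (2)·(-17) = -43
5·t² + 86·t + 334 = 0  ⇒  m = (-43)² − 5·334 = 179
m = 179 > 0,  v_rel·d = -43 < 0  ⇒  outside

inside=no margin=179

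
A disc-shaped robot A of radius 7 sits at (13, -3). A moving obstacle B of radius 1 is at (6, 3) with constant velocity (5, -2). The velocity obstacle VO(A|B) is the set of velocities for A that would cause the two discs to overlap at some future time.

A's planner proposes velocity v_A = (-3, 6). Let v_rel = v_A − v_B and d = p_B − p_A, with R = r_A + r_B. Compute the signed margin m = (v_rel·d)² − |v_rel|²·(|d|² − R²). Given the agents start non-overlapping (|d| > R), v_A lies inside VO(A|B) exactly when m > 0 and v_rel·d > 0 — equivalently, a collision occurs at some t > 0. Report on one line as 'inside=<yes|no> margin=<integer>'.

d = (-7, 6),  |d|² = 85;  R = 7+1 = 8,  c = 85−8² = 21
v_rel = (-8, 8),  |v_rel|² = 128;  v_rel·d = (-8)·(-7) + (8)·(6) = 104
128·t² − 208·t + 21 = 0  ⇒  m = 104² − 128·21 = 8128
m = 8128 > 0,  v_rel·d = 104 > 0  ⇒  inside

inside=yes margin=8128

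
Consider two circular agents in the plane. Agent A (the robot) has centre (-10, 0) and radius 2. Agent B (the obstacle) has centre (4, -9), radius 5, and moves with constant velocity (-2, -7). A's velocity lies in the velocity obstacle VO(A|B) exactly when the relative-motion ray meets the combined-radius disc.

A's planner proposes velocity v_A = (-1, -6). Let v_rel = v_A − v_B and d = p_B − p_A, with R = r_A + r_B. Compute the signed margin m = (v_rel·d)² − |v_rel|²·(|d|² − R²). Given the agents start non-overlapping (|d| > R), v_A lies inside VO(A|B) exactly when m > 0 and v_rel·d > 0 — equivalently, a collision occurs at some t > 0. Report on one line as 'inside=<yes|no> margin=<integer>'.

d = (14, -9),  |d|² = 277;  R = 2+5 = 7,  c = 277−7² = 228
v_rel = (1, 1),  |v_rel|² = 2;  v_rel·d = (1)·(14) + (1)·(-9) = 5
2·t² − 10·t + 228 = 0  ⇒  m = 5² − 2·228 = -431
m = -431 < 0,  v_rel·d = 5 > 0  ⇒  outside

inside=no margin=-431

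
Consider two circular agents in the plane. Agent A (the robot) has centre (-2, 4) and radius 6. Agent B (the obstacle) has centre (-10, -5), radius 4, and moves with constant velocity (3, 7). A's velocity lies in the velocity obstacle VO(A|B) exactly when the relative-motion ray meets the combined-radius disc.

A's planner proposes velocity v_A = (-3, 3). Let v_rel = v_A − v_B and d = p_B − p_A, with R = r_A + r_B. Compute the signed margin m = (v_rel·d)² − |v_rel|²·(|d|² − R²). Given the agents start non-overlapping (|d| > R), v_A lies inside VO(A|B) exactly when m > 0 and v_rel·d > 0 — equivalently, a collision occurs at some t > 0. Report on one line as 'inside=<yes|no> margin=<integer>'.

d = (-8, -9),  |d|² = 145;  R = 6+4 = 10,  c = 145−10² = 45
v_rel = (-6, -4),  |v_rel|² = 52;  v_rel·d = (-6)·(-8) + (-4)·(-9) = 84
52·t² − 168·t + 45 = 0  ⇒  m = 84² − 52·45 = 4716
m = 4716 > 0,  v_rel·d = 84 > 0  ⇒  inside

inside=yes margin=4716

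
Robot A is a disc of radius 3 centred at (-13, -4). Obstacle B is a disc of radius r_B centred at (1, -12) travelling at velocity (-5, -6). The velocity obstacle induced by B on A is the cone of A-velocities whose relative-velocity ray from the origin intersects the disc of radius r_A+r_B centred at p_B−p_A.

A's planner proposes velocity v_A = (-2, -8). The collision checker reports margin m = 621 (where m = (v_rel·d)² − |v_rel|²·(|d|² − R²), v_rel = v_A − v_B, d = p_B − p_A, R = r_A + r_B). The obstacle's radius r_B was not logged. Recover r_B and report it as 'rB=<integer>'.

m = 621
d = (14, -8);  v_rel = (3, -2),  |v_rel|² = 13
v_rel×d = (3)·(-8) − (-2)·(14) = 4
since m = R²·13 − 4²:  R² = (16 + 621) / 13 = 49
R = √49 = 7  ⇒  r_B = 7 − 3 = 4

rB=4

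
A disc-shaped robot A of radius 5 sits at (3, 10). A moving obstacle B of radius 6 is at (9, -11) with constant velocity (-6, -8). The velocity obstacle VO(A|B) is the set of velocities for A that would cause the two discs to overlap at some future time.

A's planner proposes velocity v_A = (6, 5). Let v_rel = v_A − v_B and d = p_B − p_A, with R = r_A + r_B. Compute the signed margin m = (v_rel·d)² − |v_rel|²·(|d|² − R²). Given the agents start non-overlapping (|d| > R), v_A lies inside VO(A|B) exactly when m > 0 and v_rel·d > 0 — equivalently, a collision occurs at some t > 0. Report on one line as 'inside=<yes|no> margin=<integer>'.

d = (6, -21),  |d|² = 477;  R = 5+6 = 11,  c = 477−11² = 356
v_rel = (12, 13),  |v_rel|² = 313;  v_rel·d = (12)·(6) + (13)·(-21) = -201
313·t² + 402·t + 356 = 0  ⇒  m = (-201)² − 313·356 = -71027
m = -71027 < 0,  v_rel·d = -201 < 0  ⇒  outside

inside=no margin=-71027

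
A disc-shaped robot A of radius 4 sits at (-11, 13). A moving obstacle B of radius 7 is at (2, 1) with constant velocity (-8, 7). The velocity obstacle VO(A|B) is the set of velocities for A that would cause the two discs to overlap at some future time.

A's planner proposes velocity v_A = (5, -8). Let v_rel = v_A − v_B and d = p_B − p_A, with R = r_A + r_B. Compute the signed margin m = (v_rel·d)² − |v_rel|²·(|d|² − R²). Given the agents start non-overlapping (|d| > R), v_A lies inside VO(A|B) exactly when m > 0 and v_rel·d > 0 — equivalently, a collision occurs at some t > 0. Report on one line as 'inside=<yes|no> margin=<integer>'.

d = (13, -12),  |d|² = 313;  R = 4+7 = 11,  c = 313−11² = 192
v_rel = (13, -15),  |v_rel|² = 394;  v_rel·d = (13)·(13) + (-15)·(-12) = 349
394·t² − 698·t + 192 = 0  ⇒  m = 349² − 394·192 = 46153
m = 46153 > 0,  v_rel·d = 349 > 0  ⇒  inside

inside=yes margin=46153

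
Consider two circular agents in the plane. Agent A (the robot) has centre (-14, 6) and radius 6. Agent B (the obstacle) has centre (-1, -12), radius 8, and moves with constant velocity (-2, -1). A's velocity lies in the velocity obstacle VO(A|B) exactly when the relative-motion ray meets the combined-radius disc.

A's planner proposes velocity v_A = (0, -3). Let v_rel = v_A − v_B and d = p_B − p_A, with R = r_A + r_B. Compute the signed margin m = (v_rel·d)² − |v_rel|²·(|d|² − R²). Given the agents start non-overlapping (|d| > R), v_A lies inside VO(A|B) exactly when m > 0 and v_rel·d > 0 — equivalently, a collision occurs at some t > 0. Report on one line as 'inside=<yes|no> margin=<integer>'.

d = (13, -18),  |d|² = 493;  R = 6+8 = 14,  c = 493−14² = 297
v_rel = (2, -2),  |v_rel|² = 8;  v_rel·d = (2)·(13) + (-2)·(-18) = 62
8·t² − 124·t + 297 = 0  ⇒  m = 62² − 8·297 = 1468
m = 1468 > 0,  v_rel·d = 62 > 0  ⇒  inside

inside=yes margin=1468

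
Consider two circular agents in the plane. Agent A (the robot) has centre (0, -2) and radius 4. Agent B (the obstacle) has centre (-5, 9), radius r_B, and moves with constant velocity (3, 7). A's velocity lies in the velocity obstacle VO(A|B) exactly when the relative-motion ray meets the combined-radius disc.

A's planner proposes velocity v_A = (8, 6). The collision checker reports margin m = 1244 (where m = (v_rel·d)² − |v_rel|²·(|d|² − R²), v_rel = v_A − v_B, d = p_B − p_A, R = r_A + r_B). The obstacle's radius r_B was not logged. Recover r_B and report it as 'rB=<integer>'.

m = 1244
d = (-5, 11);  v_rel = (5, -1),  |v_rel|² = 26
v_rel×d = (5)·(11) − (-1)·(-5) = 50
since m = R²·26 − 50²:  R² = (2500 + 1244) / 26 = 144
R = √144 = 12  ⇒  r_B = 12 − 4 = 8

rB=8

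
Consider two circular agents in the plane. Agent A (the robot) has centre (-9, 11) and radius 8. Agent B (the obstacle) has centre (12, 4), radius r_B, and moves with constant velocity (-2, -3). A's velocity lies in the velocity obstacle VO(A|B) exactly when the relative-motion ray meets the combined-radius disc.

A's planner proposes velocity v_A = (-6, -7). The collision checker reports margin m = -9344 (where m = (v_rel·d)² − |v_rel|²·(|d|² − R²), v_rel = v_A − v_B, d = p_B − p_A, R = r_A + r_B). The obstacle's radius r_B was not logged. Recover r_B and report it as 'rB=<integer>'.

m = -9344
d = (21, -7);  v_rel = (-4, -4),  |v_rel|² = 32
v_rel×d = (-4)·(-7) − (-4)·(21) = 112
since m = R²·32 − 112²:  R² = (12544 + -9344) / 32 = 100
R = √100 = 10  ⇒  r_B = 10 − 8 = 2

rB=2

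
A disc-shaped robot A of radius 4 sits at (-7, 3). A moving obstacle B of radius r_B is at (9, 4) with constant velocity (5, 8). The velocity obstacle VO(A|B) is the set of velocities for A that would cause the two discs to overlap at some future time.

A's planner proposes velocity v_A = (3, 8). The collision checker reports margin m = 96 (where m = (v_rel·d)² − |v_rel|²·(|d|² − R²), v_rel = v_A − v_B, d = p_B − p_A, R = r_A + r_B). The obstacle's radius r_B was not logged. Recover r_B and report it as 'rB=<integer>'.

m = 96
d = (16, 1);  v_rel = (-2, 0),  |v_rel|² = 4
v_rel×d = (-2)·(1) − (0)·(16) = -2
since m = R²·4 − (-2)²:  R² = (4 + 96) / 4 = 25
R = √25 = 5  ⇒  r_B = 5 − 4 = 1

rB=1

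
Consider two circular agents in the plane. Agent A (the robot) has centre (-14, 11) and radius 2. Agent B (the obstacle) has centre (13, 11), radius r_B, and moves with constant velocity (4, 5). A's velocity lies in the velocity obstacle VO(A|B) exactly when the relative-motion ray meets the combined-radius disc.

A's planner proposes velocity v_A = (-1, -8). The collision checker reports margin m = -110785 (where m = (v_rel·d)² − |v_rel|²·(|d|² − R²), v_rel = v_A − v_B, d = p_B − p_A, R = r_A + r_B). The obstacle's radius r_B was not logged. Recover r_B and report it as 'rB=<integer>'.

m = -110785
d = (27, 0);  v_rel = (-5, -13),  |v_rel|² = 194
v_rel×d = (-5)·(0) − (-13)·(27) = 351
since m = R²·194 − 351²:  R² = (123201 + -110785) / 194 = 64
R = √64 = 8  ⇒  r_B = 8 − 2 = 6

rB=6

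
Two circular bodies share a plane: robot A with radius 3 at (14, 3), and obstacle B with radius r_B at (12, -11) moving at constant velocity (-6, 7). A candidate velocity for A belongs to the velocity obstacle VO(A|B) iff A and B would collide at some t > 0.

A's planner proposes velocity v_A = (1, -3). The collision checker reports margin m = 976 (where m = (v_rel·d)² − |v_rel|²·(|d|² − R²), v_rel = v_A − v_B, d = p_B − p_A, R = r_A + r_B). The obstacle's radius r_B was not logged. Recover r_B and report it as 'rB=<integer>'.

m = 976
d = (-2, -14);  v_rel = (7, -10),  |v_rel|² = 149
v_rel×d = (7)·(-14) − (-10)·(-2) = -118
since m = R²·149 − (-118)²:  R² = (13924 + 976) / 149 = 100
R = √100 = 10  ⇒  r_B = 10 − 3 = 7

rB=7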